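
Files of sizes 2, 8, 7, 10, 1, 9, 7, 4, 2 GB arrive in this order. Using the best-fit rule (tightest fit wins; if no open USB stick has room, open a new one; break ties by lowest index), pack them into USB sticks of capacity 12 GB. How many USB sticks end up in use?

  2 → USB stick 1 (new)  [load 2/12]
  8 → USB stick 1  [load 10/12]
  7 → USB stick 2 (new)  [load 7/12]
  10 → USB stick 3 (new)  [load 10/12]
  1 → USB stick 1  [load 11/12]
  9 → USB stick 4 (new)  [load 9/12]
  7 → USB stick 5 (new)  [load 7/12]
  4 → USB stick 2  [load 11/12]
  2 → USB stick 3  [load 12/12]
5 USB sticks opened.

5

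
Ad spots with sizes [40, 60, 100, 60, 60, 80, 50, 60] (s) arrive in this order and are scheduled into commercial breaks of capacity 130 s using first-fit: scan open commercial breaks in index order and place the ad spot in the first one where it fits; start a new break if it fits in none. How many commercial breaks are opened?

  40 → break 1 (new)  [load 40/130]
  60 → break 1  [load 100/130]
  100 → break 2 (new)  [load 100/130]
  60 → break 3 (new)  [load 60/130]
  60 → break 3  [load 120/130]
  80 → break 4 (new)  [load 80/130]
  50 → break 4  [load 130/130]
  60 → break 5 (new)  [load 60/130]
5 commercial breaks opened.

5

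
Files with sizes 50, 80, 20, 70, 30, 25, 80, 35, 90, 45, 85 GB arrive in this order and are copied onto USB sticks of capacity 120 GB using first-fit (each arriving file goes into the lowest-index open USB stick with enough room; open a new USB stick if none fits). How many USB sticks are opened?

  50 → USB stick 1 (new)  [load 50/120]
  80 → USB stick 2 (new)  [load 80/120]
  20 → USB stick 1  [load 70/120]
  70 → USB stick 3 (new)  [load 70/120]
  30 → USB stick 1  [load 100/120]
  25 → USB stick 2  [load 105/120]
  80 → USB stick 4 (new)  [load 80/120]
  35 → USB stick 3  [load 105/120]
  90 → USB stick 5 (new)  [load 90/120]
  45 → USB stick 6 (new)  [load 45/120]
  85 → USB stick 7 (new)  [load 85/120]
7 USB sticks opened.

7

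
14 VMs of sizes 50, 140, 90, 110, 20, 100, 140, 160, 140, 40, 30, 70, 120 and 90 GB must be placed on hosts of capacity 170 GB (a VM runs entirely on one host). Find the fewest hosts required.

9

Total = 160 + 140 + 140 + 140 + 120 + 110 + 100 + 90 + 90 + 70 + 50 + 40 + 30 + 20 = 1300 GB.
Lower bound: ⌈1300/170⌉ = 8 hosts.
Also, 9 VMs each exceed 85 GB, and no two of those can share a host, so at least 9 hosts are needed.
A packing using 9 hosts:
  host 1: 160 = 160
  host 2: 140 + 30 = 170
  host 3: 140 + 20 = 160
  host 4: 140 = 140
  host 5: 120 + 50 = 170
  host 6: 110 + 40 = 150
  host 7: 100 + 70 = 170
  host 8: 90 = 90
  host 9: 90 = 90
This matches the lower bound, so 9 is optimal.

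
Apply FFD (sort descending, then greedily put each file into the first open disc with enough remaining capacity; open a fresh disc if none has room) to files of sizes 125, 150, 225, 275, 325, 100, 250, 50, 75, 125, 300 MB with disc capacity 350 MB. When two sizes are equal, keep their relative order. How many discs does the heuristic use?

6

Sorted descending: 325, 300, 275, 250, 225, 150, 125, 125, 100, 75, 50.
  325 → disc 1 (new)  [load 325/350]
  300 → disc 2 (new)  [load 300/350]
  275 → disc 3 (new)  [load 275/350]
  250 → disc 4 (new)  [load 250/350]
  225 → disc 5 (new)  [load 225/350]
  150 → disc 6 (new)  [load 150/350]
  125 → disc 5  [load 350/350]
  125 → disc 6  [load 275/350]
  100 → disc 4  [load 350/350]
  75 → disc 3  [load 350/350]
  50 → disc 2  [load 350/350]
6 discs opened.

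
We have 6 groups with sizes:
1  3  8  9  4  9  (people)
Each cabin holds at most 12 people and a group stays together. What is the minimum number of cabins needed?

3

Total = 9 + 9 + 8 + 4 + 3 + 1 = 34 people.
Lower bound: ⌈34/12⌉ = 3 cabins.
A packing using 3 cabins:
  cabin 1: 9 + 3 = 12
  cabin 2: 9 + 1 = 10
  cabin 3: 8 + 4 = 12
This matches the lower bound, so 3 is optimal.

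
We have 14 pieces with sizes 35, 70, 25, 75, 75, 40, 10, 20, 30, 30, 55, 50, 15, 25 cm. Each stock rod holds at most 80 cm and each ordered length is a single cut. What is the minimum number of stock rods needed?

Total = 75 + 75 + 70 + 55 + 50 + 40 + 35 + 30 + 30 + 25 + 25 + 20 + 15 + 10 = 555 cm.
Lower bound: ⌈555/80⌉ = 7 stock rods.
A packing using 8 stock rods:
  stock rod 1: 75 = 75
  stock rod 2: 75 = 75
  stock rod 3: 70 + 10 = 80
  stock rod 4: 55 + 25 = 80
  stock rod 5: 50 + 30 = 80
  stock rod 6: 40 + 35 = 75
  stock rod 7: 30 + 25 + 20 = 75
  stock rod 8: 15 = 15
No arrangement into 7 stock rods stays within capacity, so 8 is optimal.

8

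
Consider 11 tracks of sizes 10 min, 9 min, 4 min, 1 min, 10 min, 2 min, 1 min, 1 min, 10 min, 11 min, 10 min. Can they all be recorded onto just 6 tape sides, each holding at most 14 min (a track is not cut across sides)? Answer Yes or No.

A valid assignment using 6 tape sides:
  side 1: 11 + 2 + 1 = 14
  side 2: 10 + 4 = 14
  side 3: 10 + 1 + 1 = 12
  side 4: 10 = 10
  side 5: 10 = 10
  side 6: 9 = 9
Every load is within 14 min, so 6 tape sides suffice.

Yes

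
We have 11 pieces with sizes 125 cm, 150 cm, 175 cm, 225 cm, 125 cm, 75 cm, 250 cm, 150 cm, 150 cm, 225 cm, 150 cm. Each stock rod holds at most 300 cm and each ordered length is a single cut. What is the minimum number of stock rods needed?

7

Total = 250 + 225 + 225 + 175 + 150 + 150 + 150 + 150 + 125 + 125 + 75 = 1800 cm.
Lower bound: ⌈1800/300⌉ = 6 stock rods.
A packing using 7 stock rods:
  stock rod 1: 250 = 250
  stock rod 2: 225 + 75 = 300
  stock rod 3: 225 = 225
  stock rod 4: 175 + 125 = 300
  stock rod 5: 150 + 150 = 300
  stock rod 6: 150 + 150 = 300
  stock rod 7: 125 = 125
No arrangement into 6 stock rods stays within capacity, so 7 is optimal.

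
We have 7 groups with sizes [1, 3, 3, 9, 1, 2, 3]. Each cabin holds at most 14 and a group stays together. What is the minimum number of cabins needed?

Total = 9 + 3 + 3 + 3 + 2 + 1 + 1 = 22.
Lower bound: ⌈22/14⌉ = 2 cabins.
A packing using 2 cabins:
  cabin 1: 9 + 3 + 2 = 14
  cabin 2: 3 + 3 + 1 + 1 = 8
This matches the lower bound, so 2 is optimal.

2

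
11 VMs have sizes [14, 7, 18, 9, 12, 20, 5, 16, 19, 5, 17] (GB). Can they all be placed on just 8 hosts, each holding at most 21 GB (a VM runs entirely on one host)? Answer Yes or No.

Yes

A valid assignment using 8 hosts:
  host 1: 20 = 20
  host 2: 19 = 19
  host 3: 18 = 18
  host 4: 17 = 17
  host 5: 16 + 5 = 21
  host 6: 14 + 7 = 21
  host 7: 12 + 9 = 21
  host 8: 5 = 5
Every load is within 21 GB, so 8 hosts suffice.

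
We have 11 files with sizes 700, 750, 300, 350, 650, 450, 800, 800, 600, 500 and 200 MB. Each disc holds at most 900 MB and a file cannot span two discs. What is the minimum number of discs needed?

Total = 800 + 800 + 750 + 700 + 650 + 600 + 500 + 450 + 350 + 300 + 200 = 6100 MB.
Lower bound: ⌈6100/900⌉ = 7 discs.
A packing using 8 discs:
  disc 1: 800 = 800
  disc 2: 800 = 800
  disc 3: 750 = 750
  disc 4: 700 + 200 = 900
  disc 5: 650 = 650
  disc 6: 600 + 300 = 900
  disc 7: 500 + 350 = 850
  disc 8: 450 = 450
No arrangement into 7 discs stays within capacity, so 8 is optimal.

8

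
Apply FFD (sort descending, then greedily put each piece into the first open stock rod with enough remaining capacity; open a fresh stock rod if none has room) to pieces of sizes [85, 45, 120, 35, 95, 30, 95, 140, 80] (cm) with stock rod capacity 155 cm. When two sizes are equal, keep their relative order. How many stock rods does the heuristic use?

6

Sorted descending: 140, 120, 95, 95, 85, 80, 45, 35, 30.
  140 → stock rod 1 (new)  [load 140/155]
  120 → stock rod 2 (new)  [load 120/155]
  95 → stock rod 3 (new)  [load 95/155]
  95 → stock rod 4 (new)  [load 95/155]
  85 → stock rod 5 (new)  [load 85/155]
  80 → stock rod 6 (new)  [load 80/155]
  45 → stock rod 3  [load 140/155]
  35 → stock rod 2  [load 155/155]
  30 → stock rod 4  [load 125/155]
6 stock rods opened.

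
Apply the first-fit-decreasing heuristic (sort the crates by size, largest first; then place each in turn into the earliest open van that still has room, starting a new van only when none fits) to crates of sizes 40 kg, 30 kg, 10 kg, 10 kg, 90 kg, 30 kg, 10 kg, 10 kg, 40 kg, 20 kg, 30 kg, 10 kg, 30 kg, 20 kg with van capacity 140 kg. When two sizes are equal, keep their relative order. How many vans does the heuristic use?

Sorted descending: 90, 40, 40, 30, 30, 30, 30, 20, 20, 10, 10, 10, 10, 10.
  90 → van 1 (new)  [load 90/140]
  40 → van 1  [load 130/140]
  40 → van 2 (new)  [load 40/140]
  30 → van 2  [load 70/140]
  30 → van 2  [load 100/140]
  30 → van 2  [load 130/140]
  30 → van 3 (new)  [load 30/140]
  20 → van 3  [load 50/140]
  20 → van 3  [load 70/140]
  10 → van 1  [load 140/140]
  10 → van 2  [load 140/140]
  10 → van 3  [load 80/140]
  10 → van 3  [load 90/140]
  10 → van 3  [load 100/140]
3 vans opened.

3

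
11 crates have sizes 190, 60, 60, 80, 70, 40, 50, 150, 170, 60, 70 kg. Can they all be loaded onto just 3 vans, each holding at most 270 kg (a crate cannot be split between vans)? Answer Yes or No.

Total = 1000 kg; ⌈1000/270⌉ = 4.
At least 4 vans are required, but only 3 are allowed.

No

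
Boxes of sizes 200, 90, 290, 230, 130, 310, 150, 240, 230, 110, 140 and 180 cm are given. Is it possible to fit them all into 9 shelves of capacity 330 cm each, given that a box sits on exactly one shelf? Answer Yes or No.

A valid assignment using 8 shelves:
  shelf 1: 310 = 310
  shelf 2: 290 = 290
  shelf 3: 240 + 90 = 330
  shelf 4: 230 = 230
  shelf 5: 230 = 230
  shelf 6: 200 + 130 = 330
  shelf 7: 180 + 150 = 330
  shelf 8: 140 + 110 = 250
That uses only 8 ≤ 9, so 9 shelves are enough.

Yes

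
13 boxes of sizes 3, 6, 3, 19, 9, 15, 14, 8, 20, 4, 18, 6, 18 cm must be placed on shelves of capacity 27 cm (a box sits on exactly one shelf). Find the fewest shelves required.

6

Total = 20 + 19 + 18 + 18 + 15 + 14 + 9 + 8 + 6 + 6 + 4 + 3 + 3 = 143 cm.
Lower bound: ⌈143/27⌉ = 6 shelves.
A packing using 6 shelves:
  shelf 1: 20 + 6 = 26
  shelf 2: 19 + 8 = 27
  shelf 3: 18 + 9 = 27
  shelf 4: 18 + 6 + 3 = 27
  shelf 5: 15 + 4 + 3 = 22
  shelf 6: 14 = 14
This matches the lower bound, so 6 is optimal.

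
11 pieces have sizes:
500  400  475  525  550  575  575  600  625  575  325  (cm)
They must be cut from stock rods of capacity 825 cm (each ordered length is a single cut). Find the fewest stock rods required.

10

Total = 625 + 600 + 575 + 575 + 575 + 550 + 525 + 500 + 475 + 400 + 325 = 5725 cm.
Lower bound: ⌈5725/825⌉ = 7 stock rods.
Also, 9 pieces each exceed 825/2 cm, and no two of those can share a stock rod, so at least 9 stock rods are needed.
A packing using 10 stock rods:
  stock rod 1: 625 = 625
  stock rod 2: 600 = 600
  stock rod 3: 575 = 575
  stock rod 4: 575 = 575
  stock rod 5: 575 = 575
  stock rod 6: 550 = 550
  stock rod 7: 525 = 525
  stock rod 8: 500 + 325 = 825
  stock rod 9: 475 = 475
  stock rod 10: 400 = 400
No arrangement into 9 stock rods stays within capacity, so 10 is optimal.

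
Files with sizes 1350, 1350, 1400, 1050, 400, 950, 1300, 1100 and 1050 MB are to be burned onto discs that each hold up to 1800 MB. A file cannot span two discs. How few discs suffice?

8

Total = 1400 + 1350 + 1350 + 1300 + 1100 + 1050 + 1050 + 950 + 400 = 9950 MB.
Lower bound: ⌈9950/1800⌉ = 6 discs.
Also, 8 files each exceed 900 MB, and no two of those can share a disc, so at least 8 discs are needed.
A packing using 8 discs:
  disc 1: 1400 + 400 = 1800
  disc 2: 1350 = 1350
  disc 3: 1350 = 1350
  disc 4: 1300 = 1300
  disc 5: 1100 = 1100
  disc 6: 1050 = 1050
  disc 7: 1050 = 1050
  disc 8: 950 = 950
This matches the lower bound, so 8 is optimal.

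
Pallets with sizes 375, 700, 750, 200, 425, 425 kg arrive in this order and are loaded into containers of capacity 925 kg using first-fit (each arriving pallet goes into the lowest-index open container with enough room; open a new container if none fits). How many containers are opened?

4

  375 → container 1 (new)  [load 375/925]
  700 → container 2 (new)  [load 700/925]
  750 → container 3 (new)  [load 750/925]
  200 → container 1  [load 575/925]
  425 → container 4 (new)  [load 425/925]
  425 → container 4  [load 850/925]
4 containers opened.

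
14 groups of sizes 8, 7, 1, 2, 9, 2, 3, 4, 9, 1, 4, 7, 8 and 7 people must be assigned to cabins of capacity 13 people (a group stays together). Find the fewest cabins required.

7

Total = 9 + 9 + 8 + 8 + 7 + 7 + 7 + 4 + 4 + 3 + 2 + 2 + 1 + 1 = 72 people.
Lower bound: ⌈72/13⌉ = 6 cabins.
Also, 7 groups each exceed 13/2 people, and no two of those can share a cabin, so at least 7 cabins are needed.
A packing using 7 cabins:
  cabin 1: 9 + 4 = 13
  cabin 2: 9 + 4 = 13
  cabin 3: 8 + 3 + 2 = 13
  cabin 4: 8 + 2 + 1 + 1 = 12
  cabin 5: 7 = 7
  cabin 6: 7 = 7
  cabin 7: 7 = 7
This matches the lower bound, so 7 is optimal.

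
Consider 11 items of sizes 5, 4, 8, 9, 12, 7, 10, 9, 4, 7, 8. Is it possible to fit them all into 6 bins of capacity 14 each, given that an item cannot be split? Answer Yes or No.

Total = 83; ⌈83/14⌉ = 6.
The bound of 6 does not rule out 6, but exhaustive search shows no assignment into 6 bins of capacity 14 exists — the minimum is 7.

No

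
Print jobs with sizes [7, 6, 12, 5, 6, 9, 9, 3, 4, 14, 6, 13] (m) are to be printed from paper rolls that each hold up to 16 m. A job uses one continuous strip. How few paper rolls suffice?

7

Total = 14 + 13 + 12 + 9 + 9 + 7 + 6 + 6 + 6 + 5 + 4 + 3 = 94 m.
Lower bound: ⌈94/16⌉ = 6 paper rolls.
A packing using 7 paper rolls:
  roll 1: 14 = 14
  roll 2: 13 + 3 = 16
  roll 3: 12 + 4 = 16
  roll 4: 9 + 7 = 16
  roll 5: 9 + 6 = 15
  roll 6: 6 + 6 = 12
  roll 7: 5 = 5
No arrangement into 6 paper rolls stays within capacity, so 7 is optimal.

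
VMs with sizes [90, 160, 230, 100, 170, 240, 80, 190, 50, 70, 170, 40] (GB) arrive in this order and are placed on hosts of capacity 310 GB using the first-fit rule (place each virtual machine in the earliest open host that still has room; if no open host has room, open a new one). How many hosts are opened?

6

  90 → host 1 (new)  [load 90/310]
  160 → host 1  [load 250/310]
  230 → host 2 (new)  [load 230/310]
  100 → host 3 (new)  [load 100/310]
  170 → host 3  [load 270/310]
  240 → host 4 (new)  [load 240/310]
  80 → host 2  [load 310/310]
  190 → host 5 (new)  [load 190/310]
  50 → host 1  [load 300/310]
  70 → host 4  [load 310/310]
  170 → host 6 (new)  [load 170/310]
  40 → host 3  [load 310/310]
6 hosts opened.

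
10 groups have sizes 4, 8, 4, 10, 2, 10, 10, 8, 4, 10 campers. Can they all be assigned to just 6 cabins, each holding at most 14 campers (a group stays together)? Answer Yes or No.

A valid assignment using 6 cabins:
  cabin 1: 10 + 4 = 14
  cabin 2: 10 + 4 = 14
  cabin 3: 10 + 4 = 14
  cabin 4: 10 + 2 = 12
  cabin 5: 8 = 8
  cabin 6: 8 = 8
Every load is within 14 campers, so 6 cabins suffice.

Yes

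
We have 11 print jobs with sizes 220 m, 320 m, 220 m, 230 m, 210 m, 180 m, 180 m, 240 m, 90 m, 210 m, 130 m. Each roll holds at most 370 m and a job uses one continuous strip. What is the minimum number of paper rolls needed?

8

Total = 320 + 240 + 230 + 220 + 220 + 210 + 210 + 180 + 180 + 130 + 90 = 2230 m.
Lower bound: ⌈2230/370⌉ = 7 paper rolls.
A packing using 8 paper rolls:
  roll 1: 320 = 320
  roll 2: 240 + 130 = 370
  roll 3: 230 + 90 = 320
  roll 4: 220 = 220
  roll 5: 220 = 220
  roll 6: 210 = 210
  roll 7: 210 = 210
  roll 8: 180 + 180 = 360
No arrangement into 7 paper rolls stays within capacity, so 8 is optimal.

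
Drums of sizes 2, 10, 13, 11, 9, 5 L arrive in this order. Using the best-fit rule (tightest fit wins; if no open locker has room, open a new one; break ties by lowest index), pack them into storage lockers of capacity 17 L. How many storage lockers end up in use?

4

  2 → locker 1 (new)  [load 2/17]
  10 → locker 1  [load 12/17]
  13 → locker 2 (new)  [load 13/17]
  11 → locker 3 (new)  [load 11/17]
  9 → locker 4 (new)  [load 9/17]
  5 → locker 1  [load 17/17]
4 storage lockers opened.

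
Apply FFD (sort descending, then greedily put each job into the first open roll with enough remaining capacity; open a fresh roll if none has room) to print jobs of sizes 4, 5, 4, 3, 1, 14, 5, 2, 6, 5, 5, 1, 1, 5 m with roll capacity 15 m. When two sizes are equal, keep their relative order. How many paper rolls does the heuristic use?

5

Sorted descending: 14, 6, 5, 5, 5, 5, 5, 4, 4, 3, 2, 1, 1, 1.
  14 → roll 1 (new)  [load 14/15]
  6 → roll 2 (new)  [load 6/15]
  5 → roll 2  [load 11/15]
  5 → roll 3 (new)  [load 5/15]
  5 → roll 3  [load 10/15]
  5 → roll 3  [load 15/15]
  5 → roll 4 (new)  [load 5/15]
  4 → roll 2  [load 15/15]
  4 → roll 4  [load 9/15]
  3 → roll 4  [load 12/15]
  2 → roll 4  [load 14/15]
  1 → roll 1  [load 15/15]
  1 → roll 4  [load 15/15]
  1 → roll 5 (new)  [load 1/15]
5 paper rolls opened.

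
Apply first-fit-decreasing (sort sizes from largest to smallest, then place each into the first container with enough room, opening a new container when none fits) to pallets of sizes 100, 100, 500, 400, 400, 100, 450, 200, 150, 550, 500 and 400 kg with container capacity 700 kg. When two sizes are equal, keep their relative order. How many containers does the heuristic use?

7

Sorted descending: 550, 500, 500, 450, 400, 400, 400, 200, 150, 100, 100, 100.
  550 → container 1 (new)  [load 550/700]
  500 → container 2 (new)  [load 500/700]
  500 → container 3 (new)  [load 500/700]
  450 → container 4 (new)  [load 450/700]
  400 → container 5 (new)  [load 400/700]
  400 → container 6 (new)  [load 400/700]
  400 → container 7 (new)  [load 400/700]
  200 → container 2  [load 700/700]
  150 → container 1  [load 700/700]
  100 → container 3  [load 600/700]
  100 → container 3  [load 700/700]
  100 → container 4  [load 550/700]
7 containers opened.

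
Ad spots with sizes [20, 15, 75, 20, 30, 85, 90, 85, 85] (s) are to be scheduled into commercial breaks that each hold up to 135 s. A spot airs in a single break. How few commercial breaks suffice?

Total = 90 + 85 + 85 + 85 + 75 + 30 + 20 + 20 + 15 = 505 s.
Lower bound: ⌈505/135⌉ = 4 commercial breaks.
Also, 5 ad spots each exceed 135/2 s, and no two of those can share a break, so at least 5 commercial breaks are needed.
A packing using 5 commercial breaks:
  break 1: 90 + 30 + 15 = 135
  break 2: 85 + 20 + 20 = 125
  break 3: 85 = 85
  break 4: 85 = 85
  break 5: 75 = 75
This matches the lower bound, so 5 is optimal.

5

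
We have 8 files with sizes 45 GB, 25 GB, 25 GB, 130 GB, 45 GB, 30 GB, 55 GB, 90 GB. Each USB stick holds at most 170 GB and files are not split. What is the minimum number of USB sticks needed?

3

Total = 130 + 90 + 55 + 45 + 45 + 30 + 25 + 25 = 445 GB.
Lower bound: ⌈445/170⌉ = 3 USB sticks.
A packing using 3 USB sticks:
  USB stick 1: 130 + 30 = 160
  USB stick 2: 90 + 55 + 25 = 170
  USB stick 3: 45 + 45 + 25 = 115
This matches the lower bound, so 3 is optimal.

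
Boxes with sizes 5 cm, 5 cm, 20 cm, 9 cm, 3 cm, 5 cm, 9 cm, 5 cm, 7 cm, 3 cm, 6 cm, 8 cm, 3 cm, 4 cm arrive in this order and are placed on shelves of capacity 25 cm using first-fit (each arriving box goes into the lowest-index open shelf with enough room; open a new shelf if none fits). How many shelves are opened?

  5 → shelf 1 (new)  [load 5/25]
  5 → shelf 1  [load 10/25]
  20 → shelf 2 (new)  [load 20/25]
  9 → shelf 1  [load 19/25]
  3 → shelf 1  [load 22/25]
  5 → shelf 2  [load 25/25]
  9 → shelf 3 (new)  [load 9/25]
  5 → shelf 3  [load 14/25]
  7 → shelf 3  [load 21/25]
  3 → shelf 1  [load 25/25]
  6 → shelf 4 (new)  [load 6/25]
  8 → shelf 4  [load 14/25]
  3 → shelf 3  [load 24/25]
  4 → shelf 4  [load 18/25]
4 shelves opened.

4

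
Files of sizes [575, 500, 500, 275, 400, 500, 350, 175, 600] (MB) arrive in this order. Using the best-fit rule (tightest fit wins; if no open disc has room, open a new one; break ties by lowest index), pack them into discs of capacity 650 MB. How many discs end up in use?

  575 → disc 1 (new)  [load 575/650]
  500 → disc 2 (new)  [load 500/650]
  500 → disc 3 (new)  [load 500/650]
  275 → disc 4 (new)  [load 275/650]
  400 → disc 5 (new)  [load 400/650]
  500 → disc 6 (new)  [load 500/650]
  350 → disc 4  [load 625/650]
  175 → disc 5  [load 575/650]
  600 → disc 7 (new)  [load 600/650]
7 discs opened.

7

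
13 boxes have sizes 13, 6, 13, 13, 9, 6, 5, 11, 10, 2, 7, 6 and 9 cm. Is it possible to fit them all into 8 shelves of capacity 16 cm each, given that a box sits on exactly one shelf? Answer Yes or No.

Yes

A valid assignment using 8 shelves:
  shelf 1: 13 + 2 = 15
  shelf 2: 13 = 13
  shelf 3: 13 = 13
  shelf 4: 11 + 5 = 16
  shelf 5: 10 + 6 = 16
  shelf 6: 9 + 7 = 16
  shelf 7: 9 + 6 = 15
  shelf 8: 6 = 6
Every load is within 16 cm, so 8 shelves suffice.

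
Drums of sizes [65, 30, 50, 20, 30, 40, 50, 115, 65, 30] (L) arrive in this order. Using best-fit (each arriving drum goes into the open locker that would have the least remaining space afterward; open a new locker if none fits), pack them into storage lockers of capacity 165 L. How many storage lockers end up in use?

4

  65 → locker 1 (new)  [load 65/165]
  30 → locker 1  [load 95/165]
  50 → locker 1  [load 145/165]
  20 → locker 1  [load 165/165]
  30 → locker 2 (new)  [load 30/165]
  40 → locker 2  [load 70/165]
  50 → locker 2  [load 120/165]
  115 → locker 3 (new)  [load 115/165]
  65 → locker 4 (new)  [load 65/165]
  30 → locker 2  [load 150/165]
4 storage lockers opened.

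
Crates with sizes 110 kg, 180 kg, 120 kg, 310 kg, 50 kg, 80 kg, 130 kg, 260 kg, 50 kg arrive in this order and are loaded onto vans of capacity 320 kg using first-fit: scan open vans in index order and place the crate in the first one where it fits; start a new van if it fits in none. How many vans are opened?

5

  110 → van 1 (new)  [load 110/320]
  180 → van 1  [load 290/320]
  120 → van 2 (new)  [load 120/320]
  310 → van 3 (new)  [load 310/320]
  50 → van 2  [load 170/320]
  80 → van 2  [load 250/320]
  130 → van 4 (new)  [load 130/320]
  260 → van 5 (new)  [load 260/320]
  50 → van 2  [load 300/320]
5 vans opened.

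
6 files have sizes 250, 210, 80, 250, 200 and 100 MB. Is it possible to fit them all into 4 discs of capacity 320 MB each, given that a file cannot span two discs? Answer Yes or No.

A valid assignment using 4 discs:
  disc 1: 250 = 250
  disc 2: 250 = 250
  disc 3: 210 + 100 = 310
  disc 4: 200 + 80 = 280
Every load is within 320 MB, so 4 discs suffice.

Yes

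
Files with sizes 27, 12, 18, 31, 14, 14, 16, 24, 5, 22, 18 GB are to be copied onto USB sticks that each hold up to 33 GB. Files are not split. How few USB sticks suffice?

Total = 31 + 27 + 24 + 22 + 18 + 18 + 16 + 14 + 14 + 12 + 5 = 201 GB.
Lower bound: ⌈201/33⌉ = 7 USB sticks.
A packing using 7 USB sticks:
  USB stick 1: 31 = 31
  USB stick 2: 27 + 5 = 32
  USB stick 3: 24 = 24
  USB stick 4: 22 = 22
  USB stick 5: 18 + 14 = 32
  USB stick 6: 18 + 14 = 32
  USB stick 7: 16 + 12 = 28
This matches the lower bound, so 7 is optimal.

7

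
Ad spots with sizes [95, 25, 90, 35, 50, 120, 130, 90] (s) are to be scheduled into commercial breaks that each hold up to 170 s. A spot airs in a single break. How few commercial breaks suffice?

Total = 130 + 120 + 95 + 90 + 90 + 50 + 35 + 25 = 635 s.
Lower bound: ⌈635/170⌉ = 4 commercial breaks.
Also, 5 ad spots each exceed 85 s, and no two of those can share a break, so at least 5 commercial breaks are needed.
A packing using 5 commercial breaks:
  break 1: 130 + 35 = 165
  break 2: 120 + 50 = 170
  break 3: 95 + 25 = 120
  break 4: 90 = 90
  break 5: 90 = 90
This matches the lower bound, so 5 is optimal.

5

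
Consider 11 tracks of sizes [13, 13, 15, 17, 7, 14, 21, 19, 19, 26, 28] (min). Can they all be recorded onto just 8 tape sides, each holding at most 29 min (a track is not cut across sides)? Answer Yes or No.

Yes

A valid assignment using 8 tape sides:
  side 1: 28 = 28
  side 2: 26 = 26
  side 3: 21 + 7 = 28
  side 4: 19 = 19
  side 5: 19 = 19
  side 6: 17 = 17
  side 7: 15 + 14 = 29
  side 8: 13 + 13 = 26
Every load is within 29 min, so 8 tape sides suffice.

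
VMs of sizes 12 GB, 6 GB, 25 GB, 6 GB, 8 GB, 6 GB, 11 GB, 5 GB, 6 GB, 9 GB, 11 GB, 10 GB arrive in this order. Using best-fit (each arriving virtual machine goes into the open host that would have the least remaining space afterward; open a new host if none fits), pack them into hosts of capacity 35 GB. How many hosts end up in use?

4

  12 → host 1 (new)  [load 12/35]
  6 → host 1  [load 18/35]
  25 → host 2 (new)  [load 25/35]
  6 → host 2  [load 31/35]
  8 → host 1  [load 26/35]
  6 → host 1  [load 32/35]
  11 → host 3 (new)  [load 11/35]
  5 → host 3  [load 16/35]
  6 → host 3  [load 22/35]
  9 → host 3  [load 31/35]
  11 → host 4 (new)  [load 11/35]
  10 → host 4  [load 21/35]
4 hosts opened.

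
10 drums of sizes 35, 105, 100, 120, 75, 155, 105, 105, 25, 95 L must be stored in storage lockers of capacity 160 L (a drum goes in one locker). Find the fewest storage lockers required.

Total = 155 + 120 + 105 + 105 + 105 + 100 + 95 + 75 + 35 + 25 = 920 L.
Lower bound: ⌈920/160⌉ = 6 storage lockers.
Also, 7 drums each exceed 80 L, and no two of those can share a locker, so at least 7 storage lockers are needed.
A packing using 8 storage lockers:
  locker 1: 155 = 155
  locker 2: 120 + 35 = 155
  locker 3: 105 + 25 = 130
  locker 4: 105 = 105
  locker 5: 105 = 105
  locker 6: 100 = 100
  locker 7: 95 = 95
  locker 8: 75 = 75
No arrangement into 7 storage lockers stays within capacity, so 8 is optimal.

8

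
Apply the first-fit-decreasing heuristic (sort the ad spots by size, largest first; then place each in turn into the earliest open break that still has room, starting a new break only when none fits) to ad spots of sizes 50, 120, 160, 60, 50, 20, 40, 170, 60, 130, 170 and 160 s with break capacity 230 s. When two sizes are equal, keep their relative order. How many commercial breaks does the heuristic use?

6

Sorted descending: 170, 170, 160, 160, 130, 120, 60, 60, 50, 50, 40, 20.
  170 → break 1 (new)  [load 170/230]
  170 → break 2 (new)  [load 170/230]
  160 → break 3 (new)  [load 160/230]
  160 → break 4 (new)  [load 160/230]
  130 → break 5 (new)  [load 130/230]
  120 → break 6 (new)  [load 120/230]
  60 → break 1  [load 230/230]
  60 → break 2  [load 230/230]
  50 → break 3  [load 210/230]
  50 → break 4  [load 210/230]
  40 → break 5  [load 170/230]
  20 → break 3  [load 230/230]
6 commercial breaks opened.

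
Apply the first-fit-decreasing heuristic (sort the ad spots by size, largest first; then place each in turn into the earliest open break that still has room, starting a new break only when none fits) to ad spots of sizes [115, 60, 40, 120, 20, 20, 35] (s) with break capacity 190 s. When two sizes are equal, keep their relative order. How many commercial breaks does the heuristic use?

3

Sorted descending: 120, 115, 60, 40, 35, 20, 20.
  120 → break 1 (new)  [load 120/190]
  115 → break 2 (new)  [load 115/190]
  60 → break 1  [load 180/190]
  40 → break 2  [load 155/190]
  35 → break 2  [load 190/190]
  20 → break 3 (new)  [load 20/190]
  20 → break 3  [load 40/190]
3 commercial breaks opened.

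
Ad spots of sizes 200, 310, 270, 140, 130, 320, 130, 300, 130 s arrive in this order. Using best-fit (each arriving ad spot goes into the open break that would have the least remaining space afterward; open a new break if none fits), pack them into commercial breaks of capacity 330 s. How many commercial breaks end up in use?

7

  200 → break 1 (new)  [load 200/330]
  310 → break 2 (new)  [load 310/330]
  270 → break 3 (new)  [load 270/330]
  140 → break 4 (new)  [load 140/330]
  130 → break 1  [load 330/330]
  320 → break 5 (new)  [load 320/330]
  130 → break 4  [load 270/330]
  300 → break 6 (new)  [load 300/330]
  130 → break 7 (new)  [load 130/330]
7 commercial breaks opened.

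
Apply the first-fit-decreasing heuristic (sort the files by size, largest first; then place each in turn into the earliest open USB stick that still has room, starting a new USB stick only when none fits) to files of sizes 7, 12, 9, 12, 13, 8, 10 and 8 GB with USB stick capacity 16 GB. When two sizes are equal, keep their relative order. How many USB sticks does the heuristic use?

Sorted descending: 13, 12, 12, 10, 9, 8, 8, 7.
  13 → USB stick 1 (new)  [load 13/16]
  12 → USB stick 2 (new)  [load 12/16]
  12 → USB stick 3 (new)  [load 12/16]
  10 → USB stick 4 (new)  [load 10/16]
  9 → USB stick 5 (new)  [load 9/16]
  8 → USB stick 6 (new)  [load 8/16]
  8 → USB stick 6  [load 16/16]
  7 → USB stick 5  [load 16/16]
6 USB sticks opened.

6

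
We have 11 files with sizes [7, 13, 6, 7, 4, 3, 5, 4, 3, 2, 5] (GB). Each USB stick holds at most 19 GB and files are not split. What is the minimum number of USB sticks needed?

4

Total = 13 + 7 + 7 + 6 + 5 + 5 + 4 + 4 + 3 + 3 + 2 = 59 GB.
Lower bound: ⌈59/19⌉ = 4 USB sticks.
A packing using 4 USB sticks:
  USB stick 1: 13 + 6 = 19
  USB stick 2: 7 + 7 + 5 = 19
  USB stick 3: 5 + 4 + 4 + 3 + 3 = 19
  USB stick 4: 2 = 2
This matches the lower bound, so 4 is optimal.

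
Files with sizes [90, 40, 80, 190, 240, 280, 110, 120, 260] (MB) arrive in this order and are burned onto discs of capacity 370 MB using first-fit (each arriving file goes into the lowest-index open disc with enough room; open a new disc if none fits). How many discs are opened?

5

  90 → disc 1 (new)  [load 90/370]
  40 → disc 1  [load 130/370]
  80 → disc 1  [load 210/370]
  190 → disc 2 (new)  [load 190/370]
  240 → disc 3 (new)  [load 240/370]
  280 → disc 4 (new)  [load 280/370]
  110 → disc 1  [load 320/370]
  120 → disc 2  [load 310/370]
  260 → disc 5 (new)  [load 260/370]
5 discs opened.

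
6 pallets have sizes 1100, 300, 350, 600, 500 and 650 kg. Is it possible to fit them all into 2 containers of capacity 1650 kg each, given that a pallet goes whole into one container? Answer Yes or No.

No

Total = 3500 kg; ⌈3500/1650⌉ = 3.
At least 3 containers are required, but only 2 are allowed.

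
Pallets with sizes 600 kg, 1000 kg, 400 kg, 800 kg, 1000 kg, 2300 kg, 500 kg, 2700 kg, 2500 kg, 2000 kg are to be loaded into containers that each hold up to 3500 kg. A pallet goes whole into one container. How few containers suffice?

Total = 2700 + 2500 + 2300 + 2000 + 1000 + 1000 + 800 + 600 + 500 + 400 = 13800 kg.
Lower bound: ⌈13800/3500⌉ = 4 containers.
A packing using 4 containers:
  container 1: 2700 + 800 = 3500
  container 2: 2500 + 1000 = 3500
  container 3: 2300 + 1000 = 3300
  container 4: 2000 + 600 + 500 + 400 = 3500
This matches the lower bound, so 4 is optimal.

4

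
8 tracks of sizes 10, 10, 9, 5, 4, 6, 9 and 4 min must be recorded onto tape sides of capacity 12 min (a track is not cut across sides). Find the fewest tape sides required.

6

Total = 10 + 10 + 9 + 9 + 6 + 5 + 4 + 4 = 57 min.
Lower bound: ⌈57/12⌉ = 5 tape sides.
A packing using 6 tape sides:
  side 1: 10 = 10
  side 2: 10 = 10
  side 3: 9 = 9
  side 4: 9 = 9
  side 5: 6 + 5 = 11
  side 6: 4 + 4 = 8
No arrangement into 5 tape sides stays within capacity, so 6 is optimal.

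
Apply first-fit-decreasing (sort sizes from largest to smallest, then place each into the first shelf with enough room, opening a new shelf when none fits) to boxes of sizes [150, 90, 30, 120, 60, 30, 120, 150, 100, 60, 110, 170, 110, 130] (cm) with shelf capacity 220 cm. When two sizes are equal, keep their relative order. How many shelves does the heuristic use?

Sorted descending: 170, 150, 150, 130, 120, 120, 110, 110, 100, 90, 60, 60, 30, 30.
  170 → shelf 1 (new)  [load 170/220]
  150 → shelf 2 (new)  [load 150/220]
  150 → shelf 3 (new)  [load 150/220]
  130 → shelf 4 (new)  [load 130/220]
  120 → shelf 5 (new)  [load 120/220]
  120 → shelf 6 (new)  [load 120/220]
  110 → shelf 7 (new)  [load 110/220]
  110 → shelf 7  [load 220/220]
  100 → shelf 5  [load 220/220]
  90 → shelf 4  [load 220/220]
  60 → shelf 2  [load 210/220]
  60 → shelf 3  [load 210/220]
  30 → shelf 1  [load 200/220]
  30 → shelf 6  [load 150/220]
7 shelves opened.

7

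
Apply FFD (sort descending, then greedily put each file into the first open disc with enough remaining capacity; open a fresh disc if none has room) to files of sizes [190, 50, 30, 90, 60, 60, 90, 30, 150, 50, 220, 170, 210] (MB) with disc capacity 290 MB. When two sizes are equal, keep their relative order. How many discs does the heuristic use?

5

Sorted descending: 220, 210, 190, 170, 150, 90, 90, 60, 60, 50, 50, 30, 30.
  220 → disc 1 (new)  [load 220/290]
  210 → disc 2 (new)  [load 210/290]
  190 → disc 3 (new)  [load 190/290]
  170 → disc 4 (new)  [load 170/290]
  150 → disc 5 (new)  [load 150/290]
  90 → disc 3  [load 280/290]
  90 → disc 4  [load 260/290]
  60 → disc 1  [load 280/290]
  60 → disc 2  [load 270/290]
  50 → disc 5  [load 200/290]
  50 → disc 5  [load 250/290]
  30 → disc 4  [load 290/290]
  30 → disc 5  [load 280/290]
5 discs opened.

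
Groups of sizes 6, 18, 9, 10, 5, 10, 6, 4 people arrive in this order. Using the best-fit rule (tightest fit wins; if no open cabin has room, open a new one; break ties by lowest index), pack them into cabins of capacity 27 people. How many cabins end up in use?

3

  6 → cabin 1 (new)  [load 6/27]
  18 → cabin 1  [load 24/27]
  9 → cabin 2 (new)  [load 9/27]
  10 → cabin 2  [load 19/27]
  5 → cabin 2  [load 24/27]
  10 → cabin 3 (new)  [load 10/27]
  6 → cabin 3  [load 16/27]
  4 → cabin 3  [load 20/27]
3 cabins opened.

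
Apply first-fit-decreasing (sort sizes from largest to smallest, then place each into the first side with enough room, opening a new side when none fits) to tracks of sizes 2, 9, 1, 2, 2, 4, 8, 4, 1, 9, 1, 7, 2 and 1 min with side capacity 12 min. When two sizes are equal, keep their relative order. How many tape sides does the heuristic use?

5

Sorted descending: 9, 9, 8, 7, 4, 4, 2, 2, 2, 2, 1, 1, 1, 1.
  9 → side 1 (new)  [load 9/12]
  9 → side 2 (new)  [load 9/12]
  8 → side 3 (new)  [load 8/12]
  7 → side 4 (new)  [load 7/12]
  4 → side 3  [load 12/12]
  4 → side 4  [load 11/12]
  2 → side 1  [load 11/12]
  2 → side 2  [load 11/12]
  2 → side 5 (new)  [load 2/12]
  2 → side 5  [load 4/12]
  1 → side 1  [load 12/12]
  1 → side 2  [load 12/12]
  1 → side 4  [load 12/12]
  1 → side 5  [load 5/12]
5 tape sides opened.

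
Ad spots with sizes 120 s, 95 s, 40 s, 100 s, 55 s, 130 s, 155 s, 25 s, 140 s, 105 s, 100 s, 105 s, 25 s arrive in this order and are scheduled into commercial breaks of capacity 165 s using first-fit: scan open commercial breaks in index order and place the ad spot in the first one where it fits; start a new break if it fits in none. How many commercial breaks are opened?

9

  120 → break 1 (new)  [load 120/165]
  95 → break 2 (new)  [load 95/165]
  40 → break 1  [load 160/165]
  100 → break 3 (new)  [load 100/165]
  55 → break 2  [load 150/165]
  130 → break 4 (new)  [load 130/165]
  155 → break 5 (new)  [load 155/165]
  25 → break 3  [load 125/165]
  140 → break 6 (new)  [load 140/165]
  105 → break 7 (new)  [load 105/165]
  100 → break 8 (new)  [load 100/165]
  105 → break 9 (new)  [load 105/165]
  25 → break 3  [load 150/165]
9 commercial breaks opened.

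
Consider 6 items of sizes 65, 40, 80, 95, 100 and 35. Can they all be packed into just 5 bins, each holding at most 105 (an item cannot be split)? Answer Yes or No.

A valid assignment using 5 bins:
  bin 1: 100 = 100
  bin 2: 95 = 95
  bin 3: 80 = 80
  bin 4: 65 + 40 = 105
  bin 5: 35 = 35
Every load is within 105, so 5 bins suffice.

Yes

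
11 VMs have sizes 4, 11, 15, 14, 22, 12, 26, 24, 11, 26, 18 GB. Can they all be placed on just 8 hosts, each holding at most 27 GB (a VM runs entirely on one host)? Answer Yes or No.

A valid assignment using 8 hosts:
  host 1: 26 = 26
  host 2: 26 = 26
  host 3: 24 = 24
  host 4: 22 + 4 = 26
  host 5: 18 = 18
  host 6: 15 + 12 = 27
  host 7: 14 + 11 = 25
  host 8: 11 = 11
Every load is within 27 GB, so 8 hosts suffice.

Yes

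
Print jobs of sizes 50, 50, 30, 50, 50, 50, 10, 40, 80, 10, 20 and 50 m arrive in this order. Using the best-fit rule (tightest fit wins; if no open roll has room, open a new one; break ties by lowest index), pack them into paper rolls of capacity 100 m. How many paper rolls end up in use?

  50 → roll 1 (new)  [load 50/100]
  50 → roll 1  [load 100/100]
  30 → roll 2 (new)  [load 30/100]
  50 → roll 2  [load 80/100]
  50 → roll 3 (new)  [load 50/100]
  50 → roll 3  [load 100/100]
  10 → roll 2  [load 90/100]
  40 → roll 4 (new)  [load 40/100]
  80 → roll 5 (new)  [load 80/100]
  10 → roll 2  [load 100/100]
  20 → roll 5  [load 100/100]
  50 → roll 4  [load 90/100]
5 paper rolls opened.

5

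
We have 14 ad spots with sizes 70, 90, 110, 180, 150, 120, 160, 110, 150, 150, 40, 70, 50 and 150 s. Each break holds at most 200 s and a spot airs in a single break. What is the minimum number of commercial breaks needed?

Total = 180 + 160 + 150 + 150 + 150 + 150 + 120 + 110 + 110 + 90 + 70 + 70 + 50 + 40 = 1600 s.
Lower bound: ⌈1600/200⌉ = 8 commercial breaks.
Also, 9 ad spots each exceed 100 s, and no two of those can share a break, so at least 9 commercial breaks are needed.
A packing using 9 commercial breaks:
  break 1: 180 = 180
  break 2: 160 + 40 = 200
  break 3: 150 + 50 = 200
  break 4: 150 = 150
  break 5: 150 = 150
  break 6: 150 = 150
  break 7: 120 + 70 = 190
  break 8: 110 + 90 = 200
  break 9: 110 + 70 = 180
This matches the lower bound, so 9 is optimal.

9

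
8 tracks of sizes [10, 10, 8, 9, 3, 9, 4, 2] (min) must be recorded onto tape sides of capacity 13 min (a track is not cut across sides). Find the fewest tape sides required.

5

Total = 10 + 10 + 9 + 9 + 8 + 4 + 3 + 2 = 55 min.
Lower bound: ⌈55/13⌉ = 5 tape sides.
A packing using 5 tape sides:
  side 1: 10 + 3 = 13
  side 2: 10 + 2 = 12
  side 3: 9 + 4 = 13
  side 4: 9 = 9
  side 5: 8 = 8
This matches the lower bound, so 5 is optimal.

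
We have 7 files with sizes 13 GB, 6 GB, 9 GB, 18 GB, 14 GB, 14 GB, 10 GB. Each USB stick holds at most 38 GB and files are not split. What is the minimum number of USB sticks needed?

3

Total = 18 + 14 + 14 + 13 + 10 + 9 + 6 = 84 GB.
Lower bound: ⌈84/38⌉ = 3 USB sticks.
A packing using 3 USB sticks:
  USB stick 1: 18 + 14 + 6 = 38
  USB stick 2: 14 + 13 + 10 = 37
  USB stick 3: 9 = 9
This matches the lower bound, so 3 is optimal.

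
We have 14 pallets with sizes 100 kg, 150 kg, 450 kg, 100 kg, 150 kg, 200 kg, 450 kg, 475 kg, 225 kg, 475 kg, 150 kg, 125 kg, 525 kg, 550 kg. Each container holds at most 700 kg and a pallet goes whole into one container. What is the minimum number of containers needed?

6

Total = 550 + 525 + 475 + 475 + 450 + 450 + 225 + 200 + 150 + 150 + 150 + 125 + 100 + 100 = 4125 kg.
Lower bound: ⌈4125/700⌉ = 6 containers.
A packing using 6 containers:
  container 1: 550 + 150 = 700
  container 2: 525 + 150 = 675
  container 3: 475 + 225 = 700
  container 4: 475 + 200 = 675
  container 5: 450 + 150 + 100 = 700
  container 6: 450 + 125 + 100 = 675
This matches the lower bound, so 6 is optimal.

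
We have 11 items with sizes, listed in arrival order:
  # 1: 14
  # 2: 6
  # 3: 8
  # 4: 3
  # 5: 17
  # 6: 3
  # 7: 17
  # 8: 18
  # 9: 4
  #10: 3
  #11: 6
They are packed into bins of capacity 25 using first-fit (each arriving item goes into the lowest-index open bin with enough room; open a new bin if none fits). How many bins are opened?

  14 → bin 1 (new)  [load 14/25]
  6 → bin 1  [load 20/25]
  8 → bin 2 (new)  [load 8/25]
  3 → bin 1  [load 23/25]
  17 → bin 2  [load 25/25]
  3 → bin 3 (new)  [load 3/25]
  17 → bin 3  [load 20/25]
  18 → bin 4 (new)  [load 18/25]
  4 → bin 3  [load 24/25]
  3 → bin 4  [load 21/25]
  6 → bin 5 (new)  [load 6/25]
5 bins opened.

5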